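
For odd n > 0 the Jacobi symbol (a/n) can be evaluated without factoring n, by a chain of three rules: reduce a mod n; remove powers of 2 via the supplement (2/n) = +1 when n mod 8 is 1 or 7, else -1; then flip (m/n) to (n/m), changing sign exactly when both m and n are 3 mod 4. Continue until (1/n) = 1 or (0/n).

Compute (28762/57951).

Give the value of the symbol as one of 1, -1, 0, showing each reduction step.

-1

factor out 2^1: 28762 = 2^1·14381; with 57951 mod 8 = 7, (2/57951) = +1; sign now +1; continue with (14381/57951)
flip (14381/57951) -> (57951/14381): both odd, 14381 mod 4 = 1, 57951 mod 4 = 3, so the flip contributes +1; sign now +1
(57951/14381): 57951 mod 14381 = 427, so (57951/14381) = (427/14381)
flip (427/14381) -> (14381/427): both odd, 427 mod 4 = 3, 14381 mod 4 = 1, so the flip contributes +1; sign now +1
(14381/427): 14381 mod 427 = 290, so (14381/427) = (290/427)
factor out 2^1: 290 = 2^1·145; with 427 mod 8 = 3, (2/427) = -1; sign now -1; continue with (145/427)
flip (145/427) -> (427/145): both odd, 145 mod 4 = 1, 427 mod 4 = 3, so the flip contributes +1; sign now -1
(427/145): 427 mod 145 = 137, so (427/145) = (137/145)
flip (137/145) -> (145/137): both odd, 137 mod 4 = 1, 145 mod 4 = 1, so the flip contributes +1; sign now -1
(145/137): 145 mod 137 = 8, so (145/137) = (8/137)
factor out 2^3: 8 = 2^3·1; with 137 mod 8 = 1, (2/137) = +1; sign now -1; continue with (1/137)
reached (1/137) = 1, so the symbol is -1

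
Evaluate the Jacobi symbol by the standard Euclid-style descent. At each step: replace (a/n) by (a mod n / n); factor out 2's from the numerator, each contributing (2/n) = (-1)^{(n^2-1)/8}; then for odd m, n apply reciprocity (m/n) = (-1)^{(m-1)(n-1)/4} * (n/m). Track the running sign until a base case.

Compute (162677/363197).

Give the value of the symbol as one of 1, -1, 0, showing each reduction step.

reciprocity: (162677/363197) = +1·(363197/162677) since 162677 mod 4 = 1, 363197 mod 4 = 1; sign now +1
(363197/162677) = (37843/162677)   [reduce mod 162677]
reciprocity: (37843/162677) = +1·(162677/37843) since 37843 mod 4 = 3, 162677 mod 4 = 1; sign now +1
(162677/37843) = (11305/37843)   [reduce mod 37843]
reciprocity: (11305/37843) = +1·(37843/11305) since 11305 mod 4 = 1, 37843 mod 4 = 3; sign now +1
(37843/11305) = (3928/11305)   [reduce mod 11305]
3928 = 2^3·491; (2/11305) = +1 since 11305 mod 8 = 1, so (3928/11305) = (+1)^3·(491/11305); sign now +1
reciprocity: (491/11305) = +1·(11305/491) since 491 mod 4 = 3, 11305 mod 4 = 1; sign now +1
(11305/491) = (12/491)   [reduce mod 491]
12 = 2^2·3; (2/491) = -1 since 491 mod 8 = 3, so (12/491) = (-1)^2·(3/491); sign now +1
reciprocity: (3/491) = -1·(491/3) since 3 mod 4 = 3, 491 mod 4 = 3; sign now -1
(491/3) = (2/3)   [reduce mod 3]
2 = 2^1·1; (2/3) = -1 since 3 mod 8 = 3, so (2/3) = (-1)^1·(1/3); sign now +1
(1/3) = 1; final value = sign = +1

1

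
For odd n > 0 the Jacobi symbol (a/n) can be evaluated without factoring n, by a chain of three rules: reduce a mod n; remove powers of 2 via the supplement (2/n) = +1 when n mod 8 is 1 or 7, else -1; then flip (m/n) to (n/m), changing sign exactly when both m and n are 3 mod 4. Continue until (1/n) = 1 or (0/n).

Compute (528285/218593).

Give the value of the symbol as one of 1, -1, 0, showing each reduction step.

1

(528285/218593) = (91099/218593)   [reduce mod 218593]
reciprocity: (91099/218593) = +1·(218593/91099) since 91099 mod 4 = 3, 218593 mod 4 = 1; sign now +1
(218593/91099) = (36395/91099)   [reduce mod 91099]
reciprocity: (36395/91099) = -1·(91099/36395) since 36395 mod 4 = 3, 91099 mod 4 = 3; sign now -1
(91099/36395) = (18309/36395)   [reduce mod 36395]
reciprocity: (18309/36395) = +1·(36395/18309) since 18309 mod 4 = 1, 36395 mod 4 = 3; sign now -1
(36395/18309) = (18086/18309)   [reduce mod 18309]
18086 = 2^1·9043; (2/18309) = -1 since 18309 mod 8 = 5, so (18086/18309) = (-1)^1·(9043/18309); sign now +1
reciprocity: (9043/18309) = +1·(18309/9043) since 9043 mod 4 = 3, 18309 mod 4 = 1; sign now +1
(18309/9043) = (223/9043)   [reduce mod 9043]
reciprocity: (223/9043) = -1·(9043/223) since 223 mod 4 = 3, 9043 mod 4 = 3; sign now -1
(9043/223) = (123/223)   [reduce mod 223]
reciprocity: (123/223) = -1·(223/123) since 123 mod 4 = 3, 223 mod 4 = 3; sign now +1
(223/123) = (100/123)   [reduce mod 123]
100 = 2^2·25; (2/123) = -1 since 123 mod 8 = 3, so (100/123) = (-1)^2·(25/123); sign now +1
reciprocity: (25/123) = +1·(123/25) since 25 mod 4 = 1, 123 mod 4 = 3; sign now +1
(123/25) = (23/25)   [reduce mod 25]
reciprocity: (23/25) = +1·(25/23) since 23 mod 4 = 3, 25 mod 4 = 1; sign now +1
(25/23) = (2/23)   [reduce mod 23]
2 = 2^1·1; (2/23) = +1 since 23 mod 8 = 7, so (2/23) = (+1)^1·(1/23); sign now +1
(1/23) = 1; final value = sign = +1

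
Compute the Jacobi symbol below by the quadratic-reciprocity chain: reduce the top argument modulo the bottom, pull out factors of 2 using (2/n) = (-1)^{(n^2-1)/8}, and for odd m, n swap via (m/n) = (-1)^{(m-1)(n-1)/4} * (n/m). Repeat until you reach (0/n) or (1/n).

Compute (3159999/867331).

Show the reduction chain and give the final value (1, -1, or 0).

1

(3159999/867331) = (558006/867331)   [reduce mod 867331]
558006 = 2^1·279003; (2/867331) = -1 since 867331 mod 8 = 3, so (558006/867331) = (-1)^1·(279003/867331); sign now -1
reciprocity: (279003/867331) = -1·(867331/279003) since 279003 mod 4 = 3, 867331 mod 4 = 3; sign now +1
(867331/279003) = (30322/279003)   [reduce mod 279003]
30322 = 2^1·15161; (2/279003) = -1 since 279003 mod 8 = 3, so (30322/279003) = (-1)^1·(15161/279003); sign now -1
reciprocity: (15161/279003) = +1·(279003/15161) since 15161 mod 4 = 1, 279003 mod 4 = 3; sign now -1
(279003/15161) = (6105/15161)   [reduce mod 15161]
reciprocity: (6105/15161) = +1·(15161/6105) since 6105 mod 4 = 1, 15161 mod 4 = 1; sign now -1
(15161/6105) = (2951/6105)   [reduce mod 6105]
reciprocity: (2951/6105) = +1·(6105/2951) since 2951 mod 4 = 3, 6105 mod 4 = 1; sign now -1
(6105/2951) = (203/2951)   [reduce mod 2951]
reciprocity: (203/2951) = -1·(2951/203) since 203 mod 4 = 3, 2951 mod 4 = 3; sign now +1
(2951/203) = (109/203)   [reduce mod 203]
reciprocity: (109/203) = +1·(203/109) since 109 mod 4 = 1, 203 mod 4 = 3; sign now +1
(203/109) = (94/109)   [reduce mod 109]
94 = 2^1·47; (2/109) = -1 since 109 mod 8 = 5, so (94/109) = (-1)^1·(47/109); sign now -1
reciprocity: (47/109) = +1·(109/47) since 47 mod 4 = 3, 109 mod 4 = 1; sign now -1
(109/47) = (15/47)   [reduce mod 47]
reciprocity: (15/47) = -1·(47/15) since 15 mod 4 = 3, 47 mod 4 = 3; sign now +1
(47/15) = (2/15)   [reduce mod 15]
2 = 2^1·1; (2/15) = +1 since 15 mod 8 = 7, so (2/15) = (+1)^1·(1/15); sign now +1
(1/15) = 1; final value = sign = +1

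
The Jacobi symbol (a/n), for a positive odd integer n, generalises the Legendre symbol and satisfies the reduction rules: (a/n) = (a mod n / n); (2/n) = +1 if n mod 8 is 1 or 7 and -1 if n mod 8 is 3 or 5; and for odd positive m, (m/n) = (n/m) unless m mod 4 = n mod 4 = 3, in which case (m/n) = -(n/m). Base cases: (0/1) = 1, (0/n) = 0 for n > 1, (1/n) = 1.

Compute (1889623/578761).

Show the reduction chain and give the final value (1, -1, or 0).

(1889623/578761) = (153340/578761)   [reduce mod 578761]
153340 = 2^2·38335; (2/578761) = +1 since 578761 mod 8 = 1, so (153340/578761) = (+1)^2·(38335/578761); sign now +1
reciprocity: (38335/578761) = +1·(578761/38335) since 38335 mod 4 = 3, 578761 mod 4 = 1; sign now +1
(578761/38335) = (3736/38335)   [reduce mod 38335]
3736 = 2^3·467; (2/38335) = +1 since 38335 mod 8 = 7, so (3736/38335) = (+1)^3·(467/38335); sign now +1
reciprocity: (467/38335) = -1·(38335/467) since 467 mod 4 = 3, 38335 mod 4 = 3; sign now -1
(38335/467) = (41/467)   [reduce mod 467]
reciprocity: (41/467) = +1·(467/41) since 41 mod 4 = 1, 467 mod 4 = 3; sign now -1
(467/41) = (16/41)   [reduce mod 41]
16 = 2^4·1; (2/41) = +1 since 41 mod 8 = 1, so (16/41) = (+1)^4·(1/41); sign now -1
(1/41) = 1; final value = sign = -1

-1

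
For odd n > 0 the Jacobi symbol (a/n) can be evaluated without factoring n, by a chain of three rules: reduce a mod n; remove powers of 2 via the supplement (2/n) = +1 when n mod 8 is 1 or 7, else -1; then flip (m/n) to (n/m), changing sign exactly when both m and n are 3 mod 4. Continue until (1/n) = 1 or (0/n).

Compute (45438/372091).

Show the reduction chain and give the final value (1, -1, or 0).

factor out 2^1: 45438 = 2^1·22719; with 372091 mod 8 = 3, (2/372091) = -1; sign now -1; continue with (22719/372091)
flip (22719/372091) -> (372091/22719): both odd, 22719 mod 4 = 3, 372091 mod 4 = 3, so the flip contributes -1; sign now +1
(372091/22719): 372091 mod 22719 = 8587, so (372091/22719) = (8587/22719)
flip (8587/22719) -> (22719/8587): both odd, 8587 mod 4 = 3, 22719 mod 4 = 3, so the flip contributes -1; sign now -1
(22719/8587): 22719 mod 8587 = 5545, so (22719/8587) = (5545/8587)
flip (5545/8587) -> (8587/5545): both odd, 5545 mod 4 = 1, 8587 mod 4 = 3, so the flip contributes +1; sign now -1
(8587/5545): 8587 mod 5545 = 3042, so (8587/5545) = (3042/5545)
factor out 2^1: 3042 = 2^1·1521; with 5545 mod 8 = 1, (2/5545) = +1; sign now -1; continue with (1521/5545)
flip (1521/5545) -> (5545/1521): both odd, 1521 mod 4 = 1, 5545 mod 4 = 1, so the flip contributes +1; sign now -1
(5545/1521): 5545 mod 1521 = 982, so (5545/1521) = (982/1521)
factor out 2^1: 982 = 2^1·491; with 1521 mod 8 = 1, (2/1521) = +1; sign now -1; continue with (491/1521)
flip (491/1521) -> (1521/491): both odd, 491 mod 4 = 3, 1521 mod 4 = 1, so the flip contributes +1; sign now -1
(1521/491): 1521 mod 491 = 48, so (1521/491) = (48/491)
factor out 2^4: 48 = 2^4·3; with 491 mod 8 = 3, (2/491) = -1; sign now -1; continue with (3/491)
flip (3/491) -> (491/3): both odd, 3 mod 4 = 3, 491 mod 4 = 3, so the flip contributes -1; sign now +1
(491/3): 491 mod 3 = 2, so (491/3) = (2/3)
factor out 2^1: 2 = 2^1·1; with 3 mod 8 = 3, (2/3) = -1; sign now -1; continue with (1/3)
reached (1/3) = 1, so the symbol is -1

-1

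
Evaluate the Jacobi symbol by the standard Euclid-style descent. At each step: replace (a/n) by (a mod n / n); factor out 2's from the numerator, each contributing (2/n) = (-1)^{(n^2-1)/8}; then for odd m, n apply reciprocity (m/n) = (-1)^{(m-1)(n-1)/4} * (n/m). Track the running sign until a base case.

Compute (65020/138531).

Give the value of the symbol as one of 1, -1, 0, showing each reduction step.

65020 = 2^2·16255; (2/138531) = -1 since 138531 mod 8 = 3, so (65020/138531) = (-1)^2·(16255/138531); sign now +1
reciprocity: (16255/138531) = -1·(138531/16255) since 16255 mod 4 = 3, 138531 mod 4 = 3; sign now -1
(138531/16255) = (8491/16255)   [reduce mod 16255]
reciprocity: (8491/16255) = -1·(16255/8491) since 8491 mod 4 = 3, 16255 mod 4 = 3; sign now +1
(16255/8491) = (7764/8491)   [reduce mod 8491]
7764 = 2^2·1941; (2/8491) = -1 since 8491 mod 8 = 3, so (7764/8491) = (-1)^2·(1941/8491); sign now +1
reciprocity: (1941/8491) = +1·(8491/1941) since 1941 mod 4 = 1, 8491 mod 4 = 3; sign now +1
(8491/1941) = (727/1941)   [reduce mod 1941]
reciprocity: (727/1941) = +1·(1941/727) since 727 mod 4 = 3, 1941 mod 4 = 1; sign now +1
(1941/727) = (487/727)   [reduce mod 727]
reciprocity: (487/727) = -1·(727/487) since 487 mod 4 = 3, 727 mod 4 = 3; sign now -1
(727/487) = (240/487)   [reduce mod 487]
240 = 2^4·15; (2/487) = +1 since 487 mod 8 = 7, so (240/487) = (+1)^4·(15/487); sign now -1
reciprocity: (15/487) = -1·(487/15) since 15 mod 4 = 3, 487 mod 4 = 3; sign now +1
(487/15) = (7/15)   [reduce mod 15]
reciprocity: (7/15) = -1·(15/7) since 7 mod 4 = 3, 15 mod 4 = 3; sign now -1
(15/7) = (1/7)   [reduce mod 7]
(1/7) = 1; final value = sign = -1

-1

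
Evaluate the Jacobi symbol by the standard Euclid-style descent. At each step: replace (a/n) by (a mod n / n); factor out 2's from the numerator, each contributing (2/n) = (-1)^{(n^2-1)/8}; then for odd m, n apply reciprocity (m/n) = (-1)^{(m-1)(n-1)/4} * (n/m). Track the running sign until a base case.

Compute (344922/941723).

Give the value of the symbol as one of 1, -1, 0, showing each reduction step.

344922 = 2^1·172461; (2/941723) = -1 since 941723 mod 8 = 3, so (344922/941723) = (-1)^1·(172461/941723); sign now -1
reciprocity: (172461/941723) = +1·(941723/172461) since 172461 mod 4 = 1, 941723 mod 4 = 3; sign now -1
(941723/172461) = (79418/172461)   [reduce mod 172461]
79418 = 2^1·39709; (2/172461) = -1 since 172461 mod 8 = 5, so (79418/172461) = (-1)^1·(39709/172461); sign now +1
reciprocity: (39709/172461) = +1·(172461/39709) since 39709 mod 4 = 1, 172461 mod 4 = 1; sign now +1
(172461/39709) = (13625/39709)   [reduce mod 39709]
reciprocity: (13625/39709) = +1·(39709/13625) since 13625 mod 4 = 1, 39709 mod 4 = 1; sign now +1
(39709/13625) = (12459/13625)   [reduce mod 13625]
reciprocity: (12459/13625) = +1·(13625/12459) since 12459 mod 4 = 3, 13625 mod 4 = 1; sign now +1
(13625/12459) = (1166/12459)   [reduce mod 12459]
1166 = 2^1·583; (2/12459) = -1 since 12459 mod 8 = 3, so (1166/12459) = (-1)^1·(583/12459); sign now -1
reciprocity: (583/12459) = -1·(12459/583) since 583 mod 4 = 3, 12459 mod 4 = 3; sign now +1
(12459/583) = (216/583)   [reduce mod 583]
216 = 2^3·27; (2/583) = +1 since 583 mod 8 = 7, so (216/583) = (+1)^3·(27/583); sign now +1
reciprocity: (27/583) = -1·(583/27) since 27 mod 4 = 3, 583 mod 4 = 3; sign now -1
(583/27) = (16/27)   [reduce mod 27]
16 = 2^4·1; (2/27) = -1 since 27 mod 8 = 3, so (16/27) = (-1)^4·(1/27); sign now -1
(1/27) = 1; final value = sign = -1

-1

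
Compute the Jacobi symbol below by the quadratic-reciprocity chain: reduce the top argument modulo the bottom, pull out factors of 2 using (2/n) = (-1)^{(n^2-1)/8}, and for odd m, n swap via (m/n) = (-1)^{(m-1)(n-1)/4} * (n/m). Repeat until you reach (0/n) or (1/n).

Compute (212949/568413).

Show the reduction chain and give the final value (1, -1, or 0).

0

flip (212949/568413) -> (568413/212949): both odd, 212949 mod 4 = 1, 568413 mod 4 = 1, so the flip contributes +1; sign now +1
(568413/212949): 568413 mod 212949 = 142515, so (568413/212949) = (142515/212949)
flip (142515/212949) -> (212949/142515): both odd, 142515 mod 4 = 3, 212949 mod 4 = 1, so the flip contributes +1; sign now +1
(212949/142515): 212949 mod 142515 = 70434, so (212949/142515) = (70434/142515)
factor out 2^1: 70434 = 2^1·35217; with 142515 mod 8 = 3, (2/142515) = -1; sign now -1; continue with (35217/142515)
flip (35217/142515) -> (142515/35217): both odd, 35217 mod 4 = 1, 142515 mod 4 = 3, so the flip contributes +1; sign now -1
(142515/35217): 142515 mod 35217 = 1647, so (142515/35217) = (1647/35217)
flip (1647/35217) -> (35217/1647): both odd, 1647 mod 4 = 3, 35217 mod 4 = 1, so the flip contributes +1; sign now -1
(35217/1647): 35217 mod 1647 = 630, so (35217/1647) = (630/1647)
factor out 2^1: 630 = 2^1·315; with 1647 mod 8 = 7, (2/1647) = +1; sign now -1; continue with (315/1647)
flip (315/1647) -> (1647/315): both odd, 315 mod 4 = 3, 1647 mod 4 = 3, so the flip contributes -1; sign now +1
(1647/315): 1647 mod 315 = 72, so (1647/315) = (72/315)
factor out 2^3: 72 = 2^3·9; with 315 mod 8 = 3, (2/315) = -1; sign now -1; continue with (9/315)
flip (9/315) -> (315/9): both odd, 9 mod 4 = 1, 315 mod 4 = 3, so the flip contributes +1; sign now -1
(315/9): 315 mod 9 = 0, so (315/9) = (0/9)
reached (0/9); gcd(a, n) > 1, so (0/9) = 0 and the symbol is 0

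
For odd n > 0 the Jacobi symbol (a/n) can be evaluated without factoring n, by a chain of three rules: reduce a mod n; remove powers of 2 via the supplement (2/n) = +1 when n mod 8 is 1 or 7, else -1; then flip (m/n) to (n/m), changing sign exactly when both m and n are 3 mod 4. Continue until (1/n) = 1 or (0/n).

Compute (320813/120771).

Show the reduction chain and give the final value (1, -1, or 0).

(320813/120771): 320813 mod 120771 = 79271, so (320813/120771) = (79271/120771)
flip (79271/120771) -> (120771/79271): both odd, 79271 mod 4 = 3, 120771 mod 4 = 3, so the flip contributes -1; sign now -1
(120771/79271): 120771 mod 79271 = 41500, so (120771/79271) = (41500/79271)
factor out 2^2: 41500 = 2^2·10375; with 79271 mod 8 = 7, (2/79271) = +1; sign now -1; continue with (10375/79271)
flip (10375/79271) -> (79271/10375): both odd, 10375 mod 4 = 3, 79271 mod 4 = 3, so the flip contributes -1; sign now +1
(79271/10375): 79271 mod 10375 = 6646, so (79271/10375) = (6646/10375)
factor out 2^1: 6646 = 2^1·3323; with 10375 mod 8 = 7, (2/10375) = +1; sign now +1; continue with (3323/10375)
flip (3323/10375) -> (10375/3323): both odd, 3323 mod 4 = 3, 10375 mod 4 = 3, so the flip contributes -1; sign now -1
(10375/3323): 10375 mod 3323 = 406, so (10375/3323) = (406/3323)
factor out 2^1: 406 = 2^1·203; with 3323 mod 8 = 3, (2/3323) = -1; sign now +1; continue with (203/3323)
flip (203/3323) -> (3323/203): both odd, 203 mod 4 = 3, 3323 mod 4 = 3, so the flip contributes -1; sign now -1
(3323/203): 3323 mod 203 = 75, so (3323/203) = (75/203)
flip (75/203) -> (203/75): both odd, 75 mod 4 = 3, 203 mod 4 = 3, so the flip contributes -1; sign now +1
(203/75): 203 mod 75 = 53, so (203/75) = (53/75)
flip (53/75) -> (75/53): both odd, 53 mod 4 = 1, 75 mod 4 = 3, so the flip contributes +1; sign now +1
(75/53): 75 mod 53 = 22, so (75/53) = (22/53)
factor out 2^1: 22 = 2^1·11; with 53 mod 8 = 5, (2/53) = -1; sign now -1; continue with (11/53)
flip (11/53) -> (53/11): both odd, 11 mod 4 = 3, 53 mod 4 = 1, so the flip contributes +1; sign now -1
(53/11): 53 mod 11 = 9, so (53/11) = (9/11)
flip (9/11) -> (11/9): both odd, 9 mod 4 = 1, 11 mod 4 = 3, so the flip contributes +1; sign now -1
(11/9): 11 mod 9 = 2, so (11/9) = (2/9)
factor out 2^1: 2 = 2^1·1; with 9 mod 8 = 1, (2/9) = +1; sign now -1; continue with (1/9)
reached (1/9) = 1, so the symbol is -1

-1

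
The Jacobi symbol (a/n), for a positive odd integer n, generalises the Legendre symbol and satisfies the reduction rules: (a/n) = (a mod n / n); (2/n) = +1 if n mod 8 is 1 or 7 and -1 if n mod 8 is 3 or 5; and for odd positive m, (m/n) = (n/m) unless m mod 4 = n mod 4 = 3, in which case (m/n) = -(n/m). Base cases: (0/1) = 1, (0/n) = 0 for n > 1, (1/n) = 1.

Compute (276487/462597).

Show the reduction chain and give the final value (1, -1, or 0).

-1

reciprocity: (276487/462597) = +1·(462597/276487) since 276487 mod 4 = 3, 462597 mod 4 = 1; sign now +1
(462597/276487) = (186110/276487)   [reduce mod 276487]
186110 = 2^1·93055; (2/276487) = +1 since 276487 mod 8 = 7, so (186110/276487) = (+1)^1·(93055/276487); sign now +1
reciprocity: (93055/276487) = -1·(276487/93055) since 93055 mod 4 = 3, 276487 mod 4 = 3; sign now -1
(276487/93055) = (90377/93055)   [reduce mod 93055]
reciprocity: (90377/93055) = +1·(93055/90377) since 90377 mod 4 = 1, 93055 mod 4 = 3; sign now -1
(93055/90377) = (2678/90377)   [reduce mod 90377]
2678 = 2^1·1339; (2/90377) = +1 since 90377 mod 8 = 1, so (2678/90377) = (+1)^1·(1339/90377); sign now -1
reciprocity: (1339/90377) = +1·(90377/1339) since 1339 mod 4 = 3, 90377 mod 4 = 1; sign now -1
(90377/1339) = (664/1339)   [reduce mod 1339]
664 = 2^3·83; (2/1339) = -1 since 1339 mod 8 = 3, so (664/1339) = (-1)^3·(83/1339); sign now +1
reciprocity: (83/1339) = -1·(1339/83) since 83 mod 4 = 3, 1339 mod 4 = 3; sign now -1
(1339/83) = (11/83)   [reduce mod 83]
reciprocity: (11/83) = -1·(83/11) since 11 mod 4 = 3, 83 mod 4 = 3; sign now +1
(83/11) = (6/11)   [reduce mod 11]
6 = 2^1·3; (2/11) = -1 since 11 mod 8 = 3, so (6/11) = (-1)^1·(3/11); sign now -1
reciprocity: (3/11) = -1·(11/3) since 3 mod 4 = 3, 11 mod 4 = 3; sign now +1
(11/3) = (2/3)   [reduce mod 3]
2 = 2^1·1; (2/3) = -1 since 3 mod 8 = 3, so (2/3) = (-1)^1·(1/3); sign now -1
(1/3) = 1; final value = sign = -1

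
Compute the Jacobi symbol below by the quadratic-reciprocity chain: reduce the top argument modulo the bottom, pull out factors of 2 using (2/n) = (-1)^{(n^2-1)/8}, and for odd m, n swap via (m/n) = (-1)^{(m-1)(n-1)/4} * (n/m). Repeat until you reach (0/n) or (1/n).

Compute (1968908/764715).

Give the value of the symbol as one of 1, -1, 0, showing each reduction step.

(1968908/764715) = (439478/764715)   [reduce mod 764715]
439478 = 2^1·219739; (2/764715) = -1 since 764715 mod 8 = 3, so (439478/764715) = (-1)^1·(219739/764715); sign now -1
reciprocity: (219739/764715) = -1·(764715/219739) since 219739 mod 4 = 3, 764715 mod 4 = 3; sign now +1
(764715/219739) = (105498/219739)   [reduce mod 219739]
105498 = 2^1·52749; (2/219739) = -1 since 219739 mod 8 = 3, so (105498/219739) = (-1)^1·(52749/219739); sign now -1
reciprocity: (52749/219739) = +1·(219739/52749) since 52749 mod 4 = 1, 219739 mod 4 = 3; sign now -1
(219739/52749) = (8743/52749)   [reduce mod 52749]
reciprocity: (8743/52749) = +1·(52749/8743) since 8743 mod 4 = 3, 52749 mod 4 = 1; sign now -1
(52749/8743) = (291/8743)   [reduce mod 8743]
reciprocity: (291/8743) = -1·(8743/291) since 291 mod 4 = 3, 8743 mod 4 = 3; sign now +1
(8743/291) = (13/291)   [reduce mod 291]
reciprocity: (13/291) = +1·(291/13) since 13 mod 4 = 1, 291 mod 4 = 3; sign now +1
(291/13) = (5/13)   [reduce mod 13]
reciprocity: (5/13) = +1·(13/5) since 5 mod 4 = 1, 13 mod 4 = 1; sign now +1
(13/5) = (3/5)   [reduce mod 5]
reciprocity: (3/5) = +1·(5/3) since 3 mod 4 = 3, 5 mod 4 = 1; sign now +1
(5/3) = (2/3)   [reduce mod 3]
2 = 2^1·1; (2/3) = -1 since 3 mod 8 = 3, so (2/3) = (-1)^1·(1/3); sign now -1
(1/3) = 1; final value = sign = -1

-1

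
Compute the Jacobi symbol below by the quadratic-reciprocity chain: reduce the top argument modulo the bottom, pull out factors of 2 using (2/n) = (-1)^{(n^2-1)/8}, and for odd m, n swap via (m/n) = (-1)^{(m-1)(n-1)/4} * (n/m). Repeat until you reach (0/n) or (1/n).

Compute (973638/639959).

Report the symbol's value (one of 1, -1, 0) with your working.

(973638/639959) = (333679/639959)   [reduce mod 639959]
reciprocity: (333679/639959) = -1·(639959/333679) since 333679 mod 4 = 3, 639959 mod 4 = 3; sign now -1
(639959/333679) = (306280/333679)   [reduce mod 333679]
306280 = 2^3·38285; (2/333679) = +1 since 333679 mod 8 = 7, so (306280/333679) = (+1)^3·(38285/333679); sign now -1
reciprocity: (38285/333679) = +1·(333679/38285) since 38285 mod 4 = 1, 333679 mod 4 = 3; sign now -1
(333679/38285) = (27399/38285)   [reduce mod 38285]
reciprocity: (27399/38285) = +1·(38285/27399) since 27399 mod 4 = 3, 38285 mod 4 = 1; sign now -1
(38285/27399) = (10886/27399)   [reduce mod 27399]
10886 = 2^1·5443; (2/27399) = +1 since 27399 mod 8 = 7, so (10886/27399) = (+1)^1·(5443/27399); sign now -1
reciprocity: (5443/27399) = -1·(27399/5443) since 5443 mod 4 = 3, 27399 mod 4 = 3; sign now +1
(27399/5443) = (184/5443)   [reduce mod 5443]
184 = 2^3·23; (2/5443) = -1 since 5443 mod 8 = 3, so (184/5443) = (-1)^3·(23/5443); sign now -1
reciprocity: (23/5443) = -1·(5443/23) since 23 mod 4 = 3, 5443 mod 4 = 3; sign now +1
(5443/23) = (15/23)   [reduce mod 23]
reciprocity: (15/23) = -1·(23/15) since 15 mod 4 = 3, 23 mod 4 = 3; sign now -1
(23/15) = (8/15)   [reduce mod 15]
8 = 2^3·1; (2/15) = +1 since 15 mod 8 = 7, so (8/15) = (+1)^3·(1/15); sign now -1
(1/15) = 1; final value = sign = -1

-1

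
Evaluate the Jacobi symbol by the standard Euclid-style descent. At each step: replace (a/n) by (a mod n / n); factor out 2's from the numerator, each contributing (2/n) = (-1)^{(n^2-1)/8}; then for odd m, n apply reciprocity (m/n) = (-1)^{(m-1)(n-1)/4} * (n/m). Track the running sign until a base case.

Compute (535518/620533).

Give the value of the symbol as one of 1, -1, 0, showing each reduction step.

1

535518 = 2^1·267759; (2/620533) = -1 since 620533 mod 8 = 5, so (535518/620533) = (-1)^1·(267759/620533); sign now -1
reciprocity: (267759/620533) = +1·(620533/267759) since 267759 mod 4 = 3, 620533 mod 4 = 1; sign now -1
(620533/267759) = (85015/267759)   [reduce mod 267759]
reciprocity: (85015/267759) = -1·(267759/85015) since 85015 mod 4 = 3, 267759 mod 4 = 3; sign now +1
(267759/85015) = (12714/85015)   [reduce mod 85015]
12714 = 2^1·6357; (2/85015) = +1 since 85015 mod 8 = 7, so (12714/85015) = (+1)^1·(6357/85015); sign now +1
reciprocity: (6357/85015) = +1·(85015/6357) since 6357 mod 4 = 1, 85015 mod 4 = 3; sign now +1
(85015/6357) = (2374/6357)   [reduce mod 6357]
2374 = 2^1·1187; (2/6357) = -1 since 6357 mod 8 = 5, so (2374/6357) = (-1)^1·(1187/6357); sign now -1
reciprocity: (1187/6357) = +1·(6357/1187) since 1187 mod 4 = 3, 6357 mod 4 = 1; sign now -1
(6357/1187) = (422/1187)   [reduce mod 1187]
422 = 2^1·211; (2/1187) = -1 since 1187 mod 8 = 3, so (422/1187) = (-1)^1·(211/1187); sign now +1
reciprocity: (211/1187) = -1·(1187/211) since 211 mod 4 = 3, 1187 mod 4 = 3; sign now -1
(1187/211) = (132/211)   [reduce mod 211]
132 = 2^2·33; (2/211) = -1 since 211 mod 8 = 3, so (132/211) = (-1)^2·(33/211); sign now -1
reciprocity: (33/211) = +1·(211/33) since 33 mod 4 = 1, 211 mod 4 = 3; sign now -1
(211/33) = (13/33)   [reduce mod 33]
reciprocity: (13/33) = +1·(33/13) since 13 mod 4 = 1, 33 mod 4 = 1; sign now -1
(33/13) = (7/13)   [reduce mod 13]
reciprocity: (7/13) = +1·(13/7) since 7 mod 4 = 3, 13 mod 4 = 1; sign now -1
(13/7) = (6/7)   [reduce mod 7]
6 = 2^1·3; (2/7) = +1 since 7 mod 8 = 7, so (6/7) = (+1)^1·(3/7); sign now -1
reciprocity: (3/7) = -1·(7/3) since 3 mod 4 = 3, 7 mod 4 = 3; sign now +1
(7/3) = (1/3)   [reduce mod 3]
(1/3) = 1; final value = sign = +1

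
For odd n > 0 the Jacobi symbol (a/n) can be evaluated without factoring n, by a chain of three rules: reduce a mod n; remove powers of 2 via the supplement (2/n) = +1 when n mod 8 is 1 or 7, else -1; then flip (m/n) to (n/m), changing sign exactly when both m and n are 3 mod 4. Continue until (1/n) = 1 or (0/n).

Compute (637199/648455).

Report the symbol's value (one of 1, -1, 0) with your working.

1

reciprocity: (637199/648455) = -1·(648455/637199) since 637199 mod 4 = 3, 648455 mod 4 = 3; sign now -1
(648455/637199) = (11256/637199)   [reduce mod 637199]
11256 = 2^3·1407; (2/637199) = +1 since 637199 mod 8 = 7, so (11256/637199) = (+1)^3·(1407/637199); sign now -1
reciprocity: (1407/637199) = -1·(637199/1407) since 1407 mod 4 = 3, 637199 mod 4 = 3; sign now +1
(637199/1407) = (1235/1407)   [reduce mod 1407]
reciprocity: (1235/1407) = -1·(1407/1235) since 1235 mod 4 = 3, 1407 mod 4 = 3; sign now -1
(1407/1235) = (172/1235)   [reduce mod 1235]
172 = 2^2·43; (2/1235) = -1 since 1235 mod 8 = 3, so (172/1235) = (-1)^2·(43/1235); sign now -1
reciprocity: (43/1235) = -1·(1235/43) since 43 mod 4 = 3, 1235 mod 4 = 3; sign now +1
(1235/43) = (31/43)   [reduce mod 43]
reciprocity: (31/43) = -1·(43/31) since 31 mod 4 = 3, 43 mod 4 = 3; sign now -1
(43/31) = (12/31)   [reduce mod 31]
12 = 2^2·3; (2/31) = +1 since 31 mod 8 = 7, so (12/31) = (+1)^2·(3/31); sign now -1
reciprocity: (3/31) = -1·(31/3) since 3 mod 4 = 3, 31 mod 4 = 3; sign now +1
(31/3) = (1/3)   [reduce mod 3]
(1/3) = 1; final value = sign = +1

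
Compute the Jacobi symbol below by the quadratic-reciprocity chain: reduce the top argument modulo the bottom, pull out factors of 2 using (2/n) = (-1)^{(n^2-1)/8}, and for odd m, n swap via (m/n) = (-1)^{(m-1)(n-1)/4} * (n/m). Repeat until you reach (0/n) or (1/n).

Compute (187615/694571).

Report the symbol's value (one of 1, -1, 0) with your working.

1

reciprocity: (187615/694571) = -1·(694571/187615) since 187615 mod 4 = 3, 694571 mod 4 = 3; sign now -1
(694571/187615) = (131726/187615)   [reduce mod 187615]
131726 = 2^1·65863; (2/187615) = +1 since 187615 mod 8 = 7, so (131726/187615) = (+1)^1·(65863/187615); sign now -1
reciprocity: (65863/187615) = -1·(187615/65863) since 65863 mod 4 = 3, 187615 mod 4 = 3; sign now +1
(187615/65863) = (55889/65863)   [reduce mod 65863]
reciprocity: (55889/65863) = +1·(65863/55889) since 55889 mod 4 = 1, 65863 mod 4 = 3; sign now +1
(65863/55889) = (9974/55889)   [reduce mod 55889]
9974 = 2^1·4987; (2/55889) = +1 since 55889 mod 8 = 1, so (9974/55889) = (+1)^1·(4987/55889); sign now +1
reciprocity: (4987/55889) = +1·(55889/4987) since 4987 mod 4 = 3, 55889 mod 4 = 1; sign now +1
(55889/4987) = (1032/4987)   [reduce mod 4987]
1032 = 2^3·129; (2/4987) = -1 since 4987 mod 8 = 3, so (1032/4987) = (-1)^3·(129/4987); sign now -1
reciprocity: (129/4987) = +1·(4987/129) since 129 mod 4 = 1, 4987 mod 4 = 3; sign now -1
(4987/129) = (85/129)   [reduce mod 129]
reciprocity: (85/129) = +1·(129/85) since 85 mod 4 = 1, 129 mod 4 = 1; sign now -1
(129/85) = (44/85)   [reduce mod 85]
44 = 2^2·11; (2/85) = -1 since 85 mod 8 = 5, so (44/85) = (-1)^2·(11/85); sign now -1
reciprocity: (11/85) = +1·(85/11) since 11 mod 4 = 3, 85 mod 4 = 1; sign now -1
(85/11) = (8/11)   [reduce mod 11]
8 = 2^3·1; (2/11) = -1 since 11 mod 8 = 3, so (8/11) = (-1)^3·(1/11); sign now +1
(1/11) = 1; final value = sign = +1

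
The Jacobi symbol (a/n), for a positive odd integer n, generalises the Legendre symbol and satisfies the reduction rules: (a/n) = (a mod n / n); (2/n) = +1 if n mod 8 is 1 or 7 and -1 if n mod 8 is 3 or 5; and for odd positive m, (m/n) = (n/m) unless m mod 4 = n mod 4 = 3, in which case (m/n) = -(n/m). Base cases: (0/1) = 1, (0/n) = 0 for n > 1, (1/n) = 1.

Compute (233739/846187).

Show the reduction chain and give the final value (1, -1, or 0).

reciprocity: (233739/846187) = -1·(846187/233739) since 233739 mod 4 = 3, 846187 mod 4 = 3; sign now -1
(846187/233739) = (144970/233739)   [reduce mod 233739]
144970 = 2^1·72485; (2/233739) = -1 since 233739 mod 8 = 3, so (144970/233739) = (-1)^1·(72485/233739); sign now +1
reciprocity: (72485/233739) = +1·(233739/72485) since 72485 mod 4 = 1, 233739 mod 4 = 3; sign now +1
(233739/72485) = (16284/72485)   [reduce mod 72485]
16284 = 2^2·4071; (2/72485) = -1 since 72485 mod 8 = 5, so (16284/72485) = (-1)^2·(4071/72485); sign now +1
reciprocity: (4071/72485) = +1·(72485/4071) since 4071 mod 4 = 3, 72485 mod 4 = 1; sign now +1
(72485/4071) = (3278/4071)   [reduce mod 4071]
3278 = 2^1·1639; (2/4071) = +1 since 4071 mod 8 = 7, so (3278/4071) = (+1)^1·(1639/4071); sign now +1
reciprocity: (1639/4071) = -1·(4071/1639) since 1639 mod 4 = 3, 4071 mod 4 = 3; sign now -1
(4071/1639) = (793/1639)   [reduce mod 1639]
reciprocity: (793/1639) = +1·(1639/793) since 793 mod 4 = 1, 1639 mod 4 = 3; sign now -1
(1639/793) = (53/793)   [reduce mod 793]
reciprocity: (53/793) = +1·(793/53) since 53 mod 4 = 1, 793 mod 4 = 1; sign now -1
(793/53) = (51/53)   [reduce mod 53]
reciprocity: (51/53) = +1·(53/51) since 51 mod 4 = 3, 53 mod 4 = 1; sign now -1
(53/51) = (2/51)   [reduce mod 51]
2 = 2^1·1; (2/51) = -1 since 51 mod 8 = 3, so (2/51) = (-1)^1·(1/51); sign now +1
(1/51) = 1; final value = sign = +1

1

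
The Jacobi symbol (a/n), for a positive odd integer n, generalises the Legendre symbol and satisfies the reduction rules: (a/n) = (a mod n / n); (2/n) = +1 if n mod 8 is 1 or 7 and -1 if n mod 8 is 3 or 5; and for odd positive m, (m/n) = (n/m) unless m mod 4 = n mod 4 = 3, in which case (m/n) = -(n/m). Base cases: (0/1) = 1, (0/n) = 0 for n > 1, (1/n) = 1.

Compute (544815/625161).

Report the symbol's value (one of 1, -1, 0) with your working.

0

flip (544815/625161) -> (625161/544815): both odd, 544815 mod 4 = 3, 625161 mod 4 = 1, so the flip contributes +1; sign now +1
(625161/544815): 625161 mod 544815 = 80346, so (625161/544815) = (80346/544815)
factor out 2^1: 80346 = 2^1·40173; with 544815 mod 8 = 7, (2/544815) = +1; sign now +1; continue with (40173/544815)
flip (40173/544815) -> (544815/40173): both odd, 40173 mod 4 = 1, 544815 mod 4 = 3, so the flip contributes +1; sign now +1
(544815/40173): 544815 mod 40173 = 22566, so (544815/40173) = (22566/40173)
factor out 2^1: 22566 = 2^1·11283; with 40173 mod 8 = 5, (2/40173) = -1; sign now -1; continue with (11283/40173)
flip (11283/40173) -> (40173/11283): both odd, 11283 mod 4 = 3, 40173 mod 4 = 1, so the flip contributes +1; sign now -1
(40173/11283): 40173 mod 11283 = 6324, so (40173/11283) = (6324/11283)
factor out 2^2: 6324 = 2^2·1581; with 11283 mod 8 = 3, (2/11283) = -1; sign now -1; continue with (1581/11283)
flip (1581/11283) -> (11283/1581): both odd, 1581 mod 4 = 1, 11283 mod 4 = 3, so the flip contributes +1; sign now -1
(11283/1581): 11283 mod 1581 = 216, so (11283/1581) = (216/1581)
factor out 2^3: 216 = 2^3·27; with 1581 mod 8 = 5, (2/1581) = -1; sign now +1; continue with (27/1581)
flip (27/1581) -> (1581/27): both odd, 27 mod 4 = 3, 1581 mod 4 = 1, so the flip contributes +1; sign now +1
(1581/27): 1581 mod 27 = 15, so (1581/27) = (15/27)
flip (15/27) -> (27/15): both odd, 15 mod 4 = 3, 27 mod 4 = 3, so the flip contributes -1; sign now -1
(27/15): 27 mod 15 = 12, so (27/15) = (12/15)
factor out 2^2: 12 = 2^2·3; with 15 mod 8 = 7, (2/15) = +1; sign now -1; continue with (3/15)
flip (3/15) -> (15/3): both odd, 3 mod 4 = 3, 15 mod 4 = 3, so the flip contributes -1; sign now +1
(15/3): 15 mod 3 = 0, so (15/3) = (0/3)
reached (0/3); gcd(a, n) > 1, so (0/3) = 0 and the symbol is 0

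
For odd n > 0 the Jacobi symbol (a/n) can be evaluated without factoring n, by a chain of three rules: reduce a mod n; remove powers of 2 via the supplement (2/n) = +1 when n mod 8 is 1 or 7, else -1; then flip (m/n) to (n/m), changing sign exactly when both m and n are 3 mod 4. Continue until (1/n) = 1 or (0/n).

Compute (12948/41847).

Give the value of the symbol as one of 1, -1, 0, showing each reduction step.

12948 = 2^2·3237; (2/41847) = +1 since 41847 mod 8 = 7, so (12948/41847) = (+1)^2·(3237/41847); sign now +1
reciprocity: (3237/41847) = +1·(41847/3237) since 3237 mod 4 = 1, 41847 mod 4 = 3; sign now +1
(41847/3237) = (3003/3237)   [reduce mod 3237]
reciprocity: (3003/3237) = +1·(3237/3003) since 3003 mod 4 = 3, 3237 mod 4 = 1; sign now +1
(3237/3003) = (234/3003)   [reduce mod 3003]
234 = 2^1·117; (2/3003) = -1 since 3003 mod 8 = 3, so (234/3003) = (-1)^1·(117/3003); sign now -1
reciprocity: (117/3003) = +1·(3003/117) since 117 mod 4 = 1, 3003 mod 4 = 3; sign now -1
(3003/117) = (78/117)   [reduce mod 117]
78 = 2^1·39; (2/117) = -1 since 117 mod 8 = 5, so (78/117) = (-1)^1·(39/117); sign now +1
reciprocity: (39/117) = +1·(117/39) since 39 mod 4 = 3, 117 mod 4 = 1; sign now +1
(117/39) = (0/39)   [reduce mod 39]
(0/39) = 0   [gcd(a, n) > 1]; final value = 0

0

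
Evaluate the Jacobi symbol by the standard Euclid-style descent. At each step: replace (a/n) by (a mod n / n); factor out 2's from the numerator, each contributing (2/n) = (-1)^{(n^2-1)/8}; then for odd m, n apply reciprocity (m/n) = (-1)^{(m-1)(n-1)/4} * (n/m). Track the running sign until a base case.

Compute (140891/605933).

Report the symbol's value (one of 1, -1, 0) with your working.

flip (140891/605933) -> (605933/140891): both odd, 140891 mod 4 = 3, 605933 mod 4 = 1, so the flip contributes +1; sign now +1
(605933/140891): 605933 mod 140891 = 42369, so (605933/140891) = (42369/140891)
flip (42369/140891) -> (140891/42369): both odd, 42369 mod 4 = 1, 140891 mod 4 = 3, so the flip contributes +1; sign now +1
(140891/42369): 140891 mod 42369 = 13784, so (140891/42369) = (13784/42369)
factor out 2^3: 13784 = 2^3·1723; with 42369 mod 8 = 1, (2/42369) = +1; sign now +1; continue with (1723/42369)
flip (1723/42369) -> (42369/1723): both odd, 1723 mod 4 = 3, 42369 mod 4 = 1, so the flip contributes +1; sign now +1
(42369/1723): 42369 mod 1723 = 1017, so (42369/1723) = (1017/1723)
flip (1017/1723) -> (1723/1017): both odd, 1017 mod 4 = 1, 1723 mod 4 = 3, so the flip contributes +1; sign now +1
(1723/1017): 1723 mod 1017 = 706, so (1723/1017) = (706/1017)
factor out 2^1: 706 = 2^1·353; with 1017 mod 8 = 1, (2/1017) = +1; sign now +1; continue with (353/1017)
flip (353/1017) -> (1017/353): both odd, 353 mod 4 = 1, 1017 mod 4 = 1, so the flip contributes +1; sign now +1
(1017/353): 1017 mod 353 = 311, so (1017/353) = (311/353)
flip (311/353) -> (353/311): both odd, 311 mod 4 = 3, 353 mod 4 = 1, so the flip contributes +1; sign now +1
(353/311): 353 mod 311 = 42, so (353/311) = (42/311)
factor out 2^1: 42 = 2^1·21; with 311 mod 8 = 7, (2/311) = +1; sign now +1; continue with (21/311)
flip (21/311) -> (311/21): both odd, 21 mod 4 = 1, 311 mod 4 = 3, so the flip contributes +1; sign now +1
(311/21): 311 mod 21 = 17, so (311/21) = (17/21)
flip (17/21) -> (21/17): both odd, 17 mod 4 = 1, 21 mod 4 = 1, so the flip contributes +1; sign now +1
(21/17): 21 mod 17 = 4, so (21/17) = (4/17)
factor out 2^2: 4 = 2^2·1; with 17 mod 8 = 1, (2/17) = +1; sign now +1; continue with (1/17)
reached (1/17) = 1, so the symbol is +1

1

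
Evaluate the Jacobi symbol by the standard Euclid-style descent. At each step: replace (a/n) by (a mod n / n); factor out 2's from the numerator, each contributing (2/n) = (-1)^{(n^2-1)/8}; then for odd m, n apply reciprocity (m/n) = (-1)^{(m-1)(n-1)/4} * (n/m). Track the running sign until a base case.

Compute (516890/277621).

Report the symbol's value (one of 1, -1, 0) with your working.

1

(516890/277621): 516890 mod 277621 = 239269, so (516890/277621) = (239269/277621)
flip (239269/277621) -> (277621/239269): both odd, 239269 mod 4 = 1, 277621 mod 4 = 1, so the flip contributes +1; sign now +1
(277621/239269): 277621 mod 239269 = 38352, so (277621/239269) = (38352/239269)
factor out 2^4: 38352 = 2^4·2397; with 239269 mod 8 = 5, (2/239269) = -1; sign now +1; continue with (2397/239269)
flip (2397/239269) -> (239269/2397): both odd, 2397 mod 4 = 1, 239269 mod 4 = 1, so the flip contributes +1; sign now +1
(239269/2397): 239269 mod 2397 = 1966, so (239269/2397) = (1966/2397)
factor out 2^1: 1966 = 2^1·983; with 2397 mod 8 = 5, (2/2397) = -1; sign now -1; continue with (983/2397)
flip (983/2397) -> (2397/983): both odd, 983 mod 4 = 3, 2397 mod 4 = 1, so the flip contributes +1; sign now -1
(2397/983): 2397 mod 983 = 431, so (2397/983) = (431/983)
flip (431/983) -> (983/431): both odd, 431 mod 4 = 3, 983 mod 4 = 3, so the flip contributes -1; sign now +1
(983/431): 983 mod 431 = 121, so (983/431) = (121/431)
flip (121/431) -> (431/121): both odd, 121 mod 4 = 1, 431 mod 4 = 3, so the flip contributes +1; sign now +1
(431/121): 431 mod 121 = 68, so (431/121) = (68/121)
factor out 2^2: 68 = 2^2·17; with 121 mod 8 = 1, (2/121) = +1; sign now +1; continue with (17/121)
flip (17/121) -> (121/17): both odd, 17 mod 4 = 1, 121 mod 4 = 1, so the flip contributes +1; sign now +1
(121/17): 121 mod 17 = 2, so (121/17) = (2/17)
factor out 2^1: 2 = 2^1·1; with 17 mod 8 = 1, (2/17) = +1; sign now +1; continue with (1/17)
reached (1/17) = 1, so the symbol is +1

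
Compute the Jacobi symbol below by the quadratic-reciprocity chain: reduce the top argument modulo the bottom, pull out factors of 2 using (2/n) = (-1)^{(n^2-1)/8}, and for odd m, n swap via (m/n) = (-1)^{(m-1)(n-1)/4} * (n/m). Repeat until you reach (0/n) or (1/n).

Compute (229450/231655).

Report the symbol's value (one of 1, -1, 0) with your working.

0

229450 = 2^1·114725; (2/231655) = +1 since 231655 mod 8 = 7, so (229450/231655) = (+1)^1·(114725/231655); sign now +1
reciprocity: (114725/231655) = +1·(231655/114725) since 114725 mod 4 = 1, 231655 mod 4 = 3; sign now +1
(231655/114725) = (2205/114725)   [reduce mod 114725]
reciprocity: (2205/114725) = +1·(114725/2205) since 2205 mod 4 = 1, 114725 mod 4 = 1; sign now +1
(114725/2205) = (65/2205)   [reduce mod 2205]
reciprocity: (65/2205) = +1·(2205/65) since 65 mod 4 = 1, 2205 mod 4 = 1; sign now +1
(2205/65) = (60/65)   [reduce mod 65]
60 = 2^2·15; (2/65) = +1 since 65 mod 8 = 1, so (60/65) = (+1)^2·(15/65); sign now +1
reciprocity: (15/65) = +1·(65/15) since 15 mod 4 = 3, 65 mod 4 = 1; sign now +1
(65/15) = (5/15)   [reduce mod 15]
reciprocity: (5/15) = +1·(15/5) since 5 mod 4 = 1, 15 mod 4 = 3; sign now +1
(15/5) = (0/5)   [reduce mod 5]
(0/5) = 0   [gcd(a, n) > 1]; final value = 0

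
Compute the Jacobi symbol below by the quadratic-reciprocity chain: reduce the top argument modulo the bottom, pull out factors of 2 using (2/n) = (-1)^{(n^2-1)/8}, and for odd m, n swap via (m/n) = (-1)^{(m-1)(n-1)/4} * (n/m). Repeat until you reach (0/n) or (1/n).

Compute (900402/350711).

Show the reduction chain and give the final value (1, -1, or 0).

1

(900402/350711) = (198980/350711)   [reduce mod 350711]
198980 = 2^2·49745; (2/350711) = +1 since 350711 mod 8 = 7, so (198980/350711) = (+1)^2·(49745/350711); sign now +1
reciprocity: (49745/350711) = +1·(350711/49745) since 49745 mod 4 = 1, 350711 mod 4 = 3; sign now +1
(350711/49745) = (2496/49745)   [reduce mod 49745]
2496 = 2^6·39; (2/49745) = +1 since 49745 mod 8 = 1, so (2496/49745) = (+1)^6·(39/49745); sign now +1
reciprocity: (39/49745) = +1·(49745/39) since 39 mod 4 = 3, 49745 mod 4 = 1; sign now +1
(49745/39) = (20/39)   [reduce mod 39]
20 = 2^2·5; (2/39) = +1 since 39 mod 8 = 7, so (20/39) = (+1)^2·(5/39); sign now +1
reciprocity: (5/39) = +1·(39/5) since 5 mod 4 = 1, 39 mod 4 = 3; sign now +1
(39/5) = (4/5)   [reduce mod 5]
4 = 2^2·1; (2/5) = -1 since 5 mod 8 = 5, so (4/5) = (-1)^2·(1/5); sign now +1
(1/5) = 1; final value = sign = +1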